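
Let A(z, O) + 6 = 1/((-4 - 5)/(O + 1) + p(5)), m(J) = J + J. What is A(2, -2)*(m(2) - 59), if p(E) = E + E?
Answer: 6215/19 ≈ 327.11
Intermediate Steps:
p(E) = 2*E
m(J) = 2*J
A(z, O) = -6 + 1/(10 - 9/(1 + O)) (A(z, O) = -6 + 1/((-4 - 5)/(O + 1) + 2*5) = -6 + 1/(-9/(1 + O) + 10) = -6 + 1/(10 - 9/(1 + O)))
A(2, -2)*(m(2) - 59) = ((-5 - 59*(-2))/(1 + 10*(-2)))*(2*2 - 59) = ((-5 + 118)/(1 - 20))*(4 - 59) = (113/(-19))*(-55) = -1/19*113*(-55) = -113/19*(-55) = 6215/19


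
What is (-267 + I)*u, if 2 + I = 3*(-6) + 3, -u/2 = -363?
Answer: -206184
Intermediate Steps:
u = 726 (u = -2*(-363) = 726)
I = -17 (I = -2 + (3*(-6) + 3) = -2 + (-18 + 3) = -2 - 15 = -17)
(-267 + I)*u = (-267 - 17)*726 = -284*726 = -206184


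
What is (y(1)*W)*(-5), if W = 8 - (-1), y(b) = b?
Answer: -45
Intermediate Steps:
W = 9 (W = 8 - 1*(-1) = 8 + 1 = 9)
(y(1)*W)*(-5) = (1*9)*(-5) = 9*(-5) = -45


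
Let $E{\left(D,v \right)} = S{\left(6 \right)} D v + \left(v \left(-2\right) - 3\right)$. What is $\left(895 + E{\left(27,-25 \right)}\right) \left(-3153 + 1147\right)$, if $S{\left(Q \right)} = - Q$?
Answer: $-10013952$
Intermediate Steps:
$E{\left(D,v \right)} = -3 - 2 v - 6 D v$ ($E{\left(D,v \right)} = \left(-1\right) 6 D v + \left(v \left(-2\right) - 3\right) = - 6 D v - \left(3 + 2 v\right) = -3 - 2 v - 6 D v$)
$\left(895 + E{\left(27,-25 \right)}\right) \left(-3153 + 1147\right) = \left(895 - \left(-47 - 4050\right)\right) \left(-3153 + 1147\right) = \left(895 + \left(-3 + 50 + 4050\right)\right) \left(-2006\right) = \left(895 + 4097\right) \left(-2006\right) = 4992 \left(-2006\right) = -10013952$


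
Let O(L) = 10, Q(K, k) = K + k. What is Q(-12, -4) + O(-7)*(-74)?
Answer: -756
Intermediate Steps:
Q(-12, -4) + O(-7)*(-74) = (-12 - 4) + 10*(-74) = -16 - 740 = -756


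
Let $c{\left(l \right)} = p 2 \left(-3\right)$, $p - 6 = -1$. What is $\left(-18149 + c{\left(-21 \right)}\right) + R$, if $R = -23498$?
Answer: $-41677$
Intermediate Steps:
$p = 5$ ($p = 6 - 1 = 5$)
$c{\left(l \right)} = -30$ ($c{\left(l \right)} = 5 \cdot 2 \left(-3\right) = 10 \left(-3\right) = -30$)
$\left(-18149 + c{\left(-21 \right)}\right) + R = \left(-18149 - 30\right) - 23498 = -18179 - 23498 = -41677$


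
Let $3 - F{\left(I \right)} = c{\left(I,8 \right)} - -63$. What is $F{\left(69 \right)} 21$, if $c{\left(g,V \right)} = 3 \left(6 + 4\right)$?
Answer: $-1890$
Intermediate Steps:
$c{\left(g,V \right)} = 30$ ($c{\left(g,V \right)} = 3 \cdot 10 = 30$)
$F{\left(I \right)} = -90$ ($F{\left(I \right)} = 3 - \left(30 - -63\right) = 3 - \left(30 + 63\right) = 3 - 93 = -90$)
$F{\left(69 \right)} 21 = \left(-90\right) 21 = -1890$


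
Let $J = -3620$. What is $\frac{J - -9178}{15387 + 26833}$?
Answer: $\frac{2779}{21110} \approx 0.13164$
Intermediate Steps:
$\frac{J - -9178}{15387 + 26833} = \frac{-3620 - -9178}{15387 + 26833} = \frac{-3620 + 9178}{42220} = 5558 \cdot \frac{1}{42220} = \frac{2779}{21110}$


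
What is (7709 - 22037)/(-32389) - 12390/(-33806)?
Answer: 442836039/547471267 ≈ 0.80888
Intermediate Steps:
(7709 - 22037)/(-32389) - 12390/(-33806) = -14328*(-1/32389) - 12390*(-1/33806) = 14328/32389 + 6195/16903 = 442836039/547471267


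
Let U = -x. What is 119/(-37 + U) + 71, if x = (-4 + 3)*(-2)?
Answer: 2650/39 ≈ 67.949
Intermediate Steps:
x = 2 (x = -1*(-2) = 2)
U = -2 (U = -1*2 = -2)
119/(-37 + U) + 71 = 119/(-37 - 2) + 71 = 119/(-39) + 71 = -1/39*119 + 71 = -119/39 + 71 = 2650/39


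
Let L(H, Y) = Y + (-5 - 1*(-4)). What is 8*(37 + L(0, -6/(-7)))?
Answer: 2064/7 ≈ 294.86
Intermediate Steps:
L(H, Y) = -1 + Y (L(H, Y) = Y + (-5 + 4) = Y - 1 = -1 + Y)
8*(37 + L(0, -6/(-7))) = 8*(37 + (-1 - 6/(-7))) = 8*(37 + (-1 - 6*(-⅐))) = 8*(37 + (-1 + 6/7)) = 8*(37 - ⅐) = 8*(258/7) = 2064/7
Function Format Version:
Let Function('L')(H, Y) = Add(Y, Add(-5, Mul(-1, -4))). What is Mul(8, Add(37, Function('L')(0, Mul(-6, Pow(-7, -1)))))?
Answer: Rational(2064, 7) ≈ 294.86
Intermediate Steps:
Function('L')(H, Y) = Add(-1, Y) (Function('L')(H, Y) = Add(Y, Add(-5, 4)) = Add(Y, -1) = Add(-1, Y))
Mul(8, Add(37, Function('L')(0, Mul(-6, Pow(-7, -1))))) = Mul(8, Add(37, Add(-1, Mul(-6, Pow(-7, -1))))) = Mul(8, Add(37, Add(-1, Mul(-6, Rational(-1, 7))))) = Mul(8, Add(37, Add(-1, Rational(6, 7)))) = Mul(8, Add(37, Rational(-1, 7))) = Mul(8, Rational(258, 7)) = Rational(2064, 7)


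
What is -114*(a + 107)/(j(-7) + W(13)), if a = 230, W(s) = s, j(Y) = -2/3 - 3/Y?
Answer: -403389/134 ≈ -3010.4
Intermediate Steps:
j(Y) = -⅔ - 3/Y (j(Y) = -2*⅓ - 3/Y = -⅔ - 3/Y)
-114*(a + 107)/(j(-7) + W(13)) = -114*(230 + 107)/((-⅔ - 3/(-7)) + 13) = -38418/((-⅔ - 3*(-⅐)) + 13) = -38418/((-⅔ + 3/7) + 13) = -38418/(-5/21 + 13) = -38418/268/21 = -38418*21/268 = -114*7077/268 = -403389/134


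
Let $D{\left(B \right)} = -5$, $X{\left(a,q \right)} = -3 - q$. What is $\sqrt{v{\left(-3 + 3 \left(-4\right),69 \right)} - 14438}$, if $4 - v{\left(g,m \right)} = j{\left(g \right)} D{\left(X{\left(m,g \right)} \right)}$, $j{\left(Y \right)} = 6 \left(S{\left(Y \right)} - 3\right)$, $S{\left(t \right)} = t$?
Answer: $i \sqrt{14974} \approx 122.37 i$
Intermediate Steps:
$j{\left(Y \right)} = -18 + 6 Y$ ($j{\left(Y \right)} = 6 \left(Y - 3\right) = 6 \left(-3 + Y\right) = -18 + 6 Y$)
$v{\left(g,m \right)} = -86 + 30 g$ ($v{\left(g,m \right)} = 4 - \left(-18 + 6 g\right) \left(-5\right) = 4 - \left(90 - 30 g\right) = 4 + \left(-90 + 30 g\right) = -86 + 30 g$)
$\sqrt{v{\left(-3 + 3 \left(-4\right),69 \right)} - 14438} = \sqrt{\left(-86 + 30 \left(-3 + 3 \left(-4\right)\right)\right) - 14438} = \sqrt{\left(-86 + 30 \left(-3 - 12\right)\right) - 14438} = \sqrt{\left(-86 + 30 \left(-15\right)\right) - 14438} = \sqrt{\left(-86 - 450\right) - 14438} = \sqrt{-536 - 14438} = \sqrt{-14974} = i \sqrt{14974}$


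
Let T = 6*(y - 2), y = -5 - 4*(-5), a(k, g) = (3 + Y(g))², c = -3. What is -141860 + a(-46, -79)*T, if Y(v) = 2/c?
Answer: -424306/3 ≈ -1.4144e+5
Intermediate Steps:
Y(v) = -⅔ (Y(v) = 2/(-3) = 2*(-⅓) = -⅔)
a(k, g) = 49/9 (a(k, g) = (3 - ⅔)² = (7/3)² = 49/9)
y = 15 (y = -5 + 20 = 15)
T = 78 (T = 6*(15 - 2) = 6*13 = 78)
-141860 + a(-46, -79)*T = -141860 + (49/9)*78 = -141860 + 1274/3 = -424306/3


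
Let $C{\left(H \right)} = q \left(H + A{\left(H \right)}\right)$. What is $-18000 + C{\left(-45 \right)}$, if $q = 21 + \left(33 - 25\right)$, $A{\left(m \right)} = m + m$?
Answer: $-21915$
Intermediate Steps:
$A{\left(m \right)} = 2 m$
$q = 29$ ($q = 21 + 8 = 29$)
$C{\left(H \right)} = 87 H$ ($C{\left(H \right)} = 29 \left(H + 2 H\right) = 29 \cdot 3 H = 87 H$)
$-18000 + C{\left(-45 \right)} = -18000 + 87 \left(-45\right) = -18000 - 3915 = -21915$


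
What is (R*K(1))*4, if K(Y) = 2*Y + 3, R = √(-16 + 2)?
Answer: 20*I*√14 ≈ 74.833*I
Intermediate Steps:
R = I*√14 (R = √(-14) = I*√14 ≈ 3.7417*I)
K(Y) = 3 + 2*Y
(R*K(1))*4 = ((I*√14)*(3 + 2*1))*4 = ((I*√14)*(3 + 2))*4 = ((I*√14)*5)*4 = (5*I*√14)*4 = 20*I*√14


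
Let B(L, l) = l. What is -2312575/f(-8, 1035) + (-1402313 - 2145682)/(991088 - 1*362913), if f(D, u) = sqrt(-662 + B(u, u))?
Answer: -709599/125635 - 2312575*sqrt(373)/373 ≈ -1.1975e+5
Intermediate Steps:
f(D, u) = sqrt(-662 + u)
-2312575/f(-8, 1035) + (-1402313 - 2145682)/(991088 - 1*362913) = -2312575/sqrt(-662 + 1035) + (-1402313 - 2145682)/(991088 - 1*362913) = -2312575*sqrt(373)/373 - 3547995/(991088 - 362913) = -2312575*sqrt(373)/373 - 3547995/628175 = -2312575*sqrt(373)/373 - 3547995*1/628175 = -2312575*sqrt(373)/373 - 709599/125635 = -709599/125635 - 2312575*sqrt(373)/373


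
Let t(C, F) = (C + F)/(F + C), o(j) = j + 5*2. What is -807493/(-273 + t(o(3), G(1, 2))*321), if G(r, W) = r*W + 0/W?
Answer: -807493/48 ≈ -16823.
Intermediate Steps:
G(r, W) = W*r (G(r, W) = W*r + 0 = W*r)
o(j) = 10 + j (o(j) = j + 10 = 10 + j)
t(C, F) = 1 (t(C, F) = (C + F)/(C + F) = 1)
-807493/(-273 + t(o(3), G(1, 2))*321) = -807493/(-273 + 1*321) = -807493/(-273 + 321) = -807493/48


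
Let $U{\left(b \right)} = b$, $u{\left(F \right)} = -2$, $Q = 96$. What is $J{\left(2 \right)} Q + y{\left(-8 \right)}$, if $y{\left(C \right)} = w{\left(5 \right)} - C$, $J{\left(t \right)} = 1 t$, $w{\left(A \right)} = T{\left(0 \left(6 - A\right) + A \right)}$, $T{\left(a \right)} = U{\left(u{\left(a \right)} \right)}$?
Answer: $198$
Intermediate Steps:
$T{\left(a \right)} = -2$
$w{\left(A \right)} = -2$
$J{\left(t \right)} = t$
$y{\left(C \right)} = -2 - C$
$J{\left(2 \right)} Q + y{\left(-8 \right)} = 2 \cdot 96 - -6 = 192 + \left(-2 + 8\right) = 192 + 6 = 198$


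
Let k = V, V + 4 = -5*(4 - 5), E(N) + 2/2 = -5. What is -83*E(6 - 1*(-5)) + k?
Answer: 499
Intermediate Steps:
E(N) = -6 (E(N) = -1 - 5 = -6)
V = 1 (V = -4 - 5*(4 - 5) = -4 - 5*(-1) = -4 + 5 = 1)
k = 1
-83*E(6 - 1*(-5)) + k = -83*(-6) + 1 = 498 + 1 = 499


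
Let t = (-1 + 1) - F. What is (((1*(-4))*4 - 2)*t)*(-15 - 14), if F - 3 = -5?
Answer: 1044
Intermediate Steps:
F = -2 (F = 3 - 5 = -2)
t = 2 (t = (-1 + 1) - 1*(-2) = 0 + 2 = 2)
(((1*(-4))*4 - 2)*t)*(-15 - 14) = (((1*(-4))*4 - 2)*2)*(-15 - 14) = ((-4*4 - 2)*2)*(-29) = ((-16 - 2)*2)*(-29) = -18*2*(-29) = -36*(-29) = 1044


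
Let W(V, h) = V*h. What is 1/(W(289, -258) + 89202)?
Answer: 1/14640 ≈ 6.8306e-5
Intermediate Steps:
1/(W(289, -258) + 89202) = 1/(289*(-258) + 89202) = 1/(-74562 + 89202) = 1/14640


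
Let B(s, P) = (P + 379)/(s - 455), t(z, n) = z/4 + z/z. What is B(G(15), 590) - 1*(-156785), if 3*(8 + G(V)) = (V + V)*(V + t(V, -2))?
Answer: 27750299/177 ≈ 1.5678e+5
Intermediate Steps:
t(z, n) = 1 + z/4 (t(z, n) = z*(¼) + 1 = z/4 + 1 = 1 + z/4)
G(V) = -8 + 2*V*(1 + 5*V/4)/3 (G(V) = -8 + ((V + V)*(V + (1 + V/4)))/3 = -8 + ((2*V)*(1 + 5*V/4))/3 = -8 + (2*V*(1 + 5*V/4))/3 = -8 + 2*V*(1 + 5*V/4)/3)
B(s, P) = (379 + P)/(-455 + s)
B(G(15), 590) - 1*(-156785) = (379 + 590)/(-455 + (-8 + (⅔)*15 + (⅚)*15²)) - 1*(-156785) = 969/(-455 + (-8 + 10 + (⅚)*225)) + 156785 = 969/(-455 + (-8 + 10 + 375/2)) + 156785 = 969/(-455 + 379/2) + 156785 = 969/(-531/2) + 156785 = -2/531*969 + 156785 = -646/177 + 156785 = 27750299/177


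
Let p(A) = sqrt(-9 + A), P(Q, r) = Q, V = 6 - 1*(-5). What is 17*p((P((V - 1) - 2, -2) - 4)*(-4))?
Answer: 85*I ≈ 85.0*I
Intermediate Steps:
V = 11 (V = 6 + 5 = 11)
17*p((P((V - 1) - 2, -2) - 4)*(-4)) = 17*sqrt(-9 + (((11 - 1) - 2) - 4)*(-4)) = 17*sqrt(-9 + ((10 - 2) - 4)*(-4)) = 17*sqrt(-9 + (8 - 4)*(-4)) = 17*sqrt(-9 + 4*(-4)) = 17*sqrt(-9 - 16) = 17*sqrt(-25) = 17*(5*I) = 85*I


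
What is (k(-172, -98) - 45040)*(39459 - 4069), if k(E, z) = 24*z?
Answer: -1677202880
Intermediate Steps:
(k(-172, -98) - 45040)*(39459 - 4069) = (24*(-98) - 45040)*(39459 - 4069) = (-2352 - 45040)*35390 = -47392*35390 = -1677202880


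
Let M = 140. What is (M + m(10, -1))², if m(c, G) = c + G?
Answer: 22201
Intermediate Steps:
m(c, G) = G + c
(M + m(10, -1))² = (140 + (-1 + 10))² = (140 + 9)² = 149² = 22201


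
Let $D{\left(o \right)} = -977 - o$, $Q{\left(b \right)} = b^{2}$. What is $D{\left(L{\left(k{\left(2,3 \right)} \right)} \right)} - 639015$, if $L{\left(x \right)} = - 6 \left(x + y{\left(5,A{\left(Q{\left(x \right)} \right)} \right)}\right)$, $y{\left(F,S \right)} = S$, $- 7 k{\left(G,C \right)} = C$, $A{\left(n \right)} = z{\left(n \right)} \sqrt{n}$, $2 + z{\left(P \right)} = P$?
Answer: $- \frac{219519740}{343} \approx -6.4 \cdot 10^{5}$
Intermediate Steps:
$z{\left(P \right)} = -2 + P$
$A{\left(n \right)} = \sqrt{n} \left(-2 + n\right)$ ($A{\left(n \right)} = \left(-2 + n\right) \sqrt{n} = \sqrt{n} \left(-2 + n\right)$)
$k{\left(G,C \right)} = - \frac{C}{7}$
$L{\left(x \right)} = - 6 x - 6 \sqrt{x^{2}} \left(-2 + x^{2}\right)$ ($L{\left(x \right)} = - 6 \left(x + \sqrt{x^{2}} \left(-2 + x^{2}\right)\right) = - 6 x - 6 \sqrt{x^{2}} \left(-2 + x^{2}\right)$)
$D{\left(L{\left(k{\left(2,3 \right)} \right)} \right)} - 639015 = \left(-977 - \left(- 6 \left(\left(- \frac{1}{7}\right) 3\right) - 6 \sqrt{\left(\left(- \frac{1}{7}\right) 3\right)^{2}} \left(-2 + \left(\left(- \frac{1}{7}\right) 3\right)^{2}\right)\right)\right) - 639015 = \left(-977 - \left(\left(-6\right) \left(- \frac{3}{7}\right) - 6 \sqrt{\left(- \frac{3}{7}\right)^{2}} \left(-2 + \left(- \frac{3}{7}\right)^{2}\right)\right)\right) - 639015 = \left(-977 - \left(\frac{18}{7} - 6 \sqrt{\frac{9}{49}} \left(-2 + \frac{9}{49}\right)\right)\right) - 639015 = \left(-977 - \left(\frac{18}{7} - \frac{18}{7} \left(- \frac{89}{49}\right)\right)\right) - 639015 = \left(-977 - \left(\frac{18}{7} + \frac{1602}{343}\right)\right) - 639015 = \left(-977 - \frac{2484}{343}\right) - 639015 = - \frac{337595}{343} - 639015 = - \frac{219519740}{343}$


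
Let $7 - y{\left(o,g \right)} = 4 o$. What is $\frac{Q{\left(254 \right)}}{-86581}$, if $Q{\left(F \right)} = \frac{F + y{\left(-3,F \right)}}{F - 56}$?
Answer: $- \frac{91}{5714346} \approx -1.5925 \cdot 10^{-5}$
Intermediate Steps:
$y{\left(o,g \right)} = 7 - 4 o$
$Q{\left(F \right)} = \frac{19 + F}{-56 + F}$ ($Q{\left(F \right)} = \frac{F + \left(7 - -12\right)}{F - 56} = \frac{F + \left(7 + 12\right)}{-56 + F} = \frac{F + 19}{-56 + F} = \frac{19 + F}{-56 + F}$)
$\frac{Q{\left(254 \right)}}{-86581} = \frac{\frac{1}{-56 + 254} \left(19 + 254\right)}{-86581} = \frac{1}{198} \cdot 273 \left(- \frac{1}{86581}\right) = \frac{91}{66} \left(- \frac{1}{86581}\right) = - \frac{91}{5714346}$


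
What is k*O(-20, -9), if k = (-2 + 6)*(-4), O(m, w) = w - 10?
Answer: 304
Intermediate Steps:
O(m, w) = -10 + w
k = -16 (k = 4*(-4) = -16)
k*O(-20, -9) = -16*(-10 - 9) = -16*(-19) = 304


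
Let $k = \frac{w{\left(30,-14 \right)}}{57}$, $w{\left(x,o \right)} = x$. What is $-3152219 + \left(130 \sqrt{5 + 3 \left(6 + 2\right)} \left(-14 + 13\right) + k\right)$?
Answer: $- \frac{59892151}{19} - 130 \sqrt{29} \approx -3.1529 \cdot 10^{6}$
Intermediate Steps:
$k = \frac{10}{19}$ ($k = \frac{30}{57} = 30 \cdot \frac{1}{57} = \frac{10}{19} \approx 0.52632$)
$-3152219 + \left(130 \sqrt{5 + 3 \left(6 + 2\right)} \left(-14 + 13\right) + k\right) = -3152219 + \left(130 \sqrt{5 + 3 \left(6 + 2\right)} \left(-14 + 13\right) + \frac{10}{19}\right) = -3152219 + \left(130 \sqrt{5 + 3 \cdot 8} \left(-1\right) + \frac{10}{19}\right) = -3152219 + \left(130 \sqrt{5 + 24} \left(-1\right) + \frac{10}{19}\right) = -3152219 + \left(130 \sqrt{29} \left(-1\right) + \frac{10}{19}\right) = -3152219 + \left(130 \left(- \sqrt{29}\right) + \frac{10}{19}\right) = -3152219 + \left(- 130 \sqrt{29} + \frac{10}{19}\right) = -3152219 + \left(\frac{10}{19} - 130 \sqrt{29}\right) = - \frac{59892151}{19} - 130 \sqrt{29}$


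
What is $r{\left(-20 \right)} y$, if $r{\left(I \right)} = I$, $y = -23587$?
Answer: $471740$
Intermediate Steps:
$r{\left(-20 \right)} y = \left(-20\right) \left(-23587\right) = 471740$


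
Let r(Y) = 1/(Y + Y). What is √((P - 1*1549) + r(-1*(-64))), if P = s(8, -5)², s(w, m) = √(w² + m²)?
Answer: I*√373758/16 ≈ 38.21*I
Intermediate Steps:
s(w, m) = √(m² + w²)
r(Y) = 1/(2*Y)
P = 89 (P = (√((-5)² + 8²))² = (√(25 + 64))² = (√89)² = 89)
√((P - 1*1549) + r(-1*(-64))) = √((89 - 1*1549) + 1/(2*((-1*(-64))))) = √((89 - 1549) + (½)/64) = √(-1460 + (½)*(1/64)) = √(-1460 + 1/128) = √(-186879/128) = I*√373758/16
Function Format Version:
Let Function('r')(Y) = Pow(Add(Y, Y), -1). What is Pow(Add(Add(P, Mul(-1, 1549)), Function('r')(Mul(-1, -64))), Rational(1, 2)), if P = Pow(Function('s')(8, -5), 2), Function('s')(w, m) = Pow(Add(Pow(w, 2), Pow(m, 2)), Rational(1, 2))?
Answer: Mul(Rational(1, 16), I, Pow(373758, Rational(1, 2))) ≈ Mul(38.210, I)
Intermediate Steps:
Function('s')(w, m) = Pow(Add(Pow(m, 2), Pow(w, 2)), Rational(1, 2))
Function('r')(Y) = Mul(Rational(1, 2), Pow(Y, -1)) (Function('r')(Y) = Pow(Mul(2, Y), -1) = Mul(Rational(1, 2), Pow(Y, -1)))
P = 89 (P = Pow(Pow(Add(Pow(-5, 2), Pow(8, 2)), Rational(1, 2)), 2) = Pow(Pow(Add(25, 64), Rational(1, 2)), 2) = Pow(Pow(89, Rational(1, 2)), 2) = 89)
Pow(Add(Add(P, Mul(-1, 1549)), Function('r')(Mul(-1, -64))), Rational(1, 2)) = Pow(Add(Add(89, Mul(-1, 1549)), Mul(Rational(1, 2), Pow(Mul(-1, -64), -1))), Rational(1, 2)) = Pow(Add(Add(89, -1549), Mul(Rational(1, 2), Pow(64, -1))), Rational(1, 2)) = Pow(Add(-1460, Mul(Rational(1, 2), Rational(1, 64))), Rational(1, 2)) = Pow(Add(-1460, Rational(1, 128)), Rational(1, 2)) = Pow(Rational(-186879, 128), Rational(1, 2)) = Mul(Rational(1, 16), I, Pow(373758, Rational(1, 2)))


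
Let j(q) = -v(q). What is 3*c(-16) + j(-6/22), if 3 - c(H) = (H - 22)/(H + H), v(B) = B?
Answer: 1005/176 ≈ 5.7102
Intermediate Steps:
c(H) = 3 - (-22 + H)/(2*H) (c(H) = 3 - (H - 22)/(H + H) = 3 - (-22 + H)/(2*H))
j(q) = -q
3*c(-16) + j(-6/22) = 3*(5/2 + 11/(-16)) - (-6)/22 = 3*(5/2 + 11*(-1/16)) - (-6)/22 = 3*(5/2 - 11/16) - 1*(-3/11) = 3*(29/16) + 3/11 = 87/16 + 3/11 = 1005/176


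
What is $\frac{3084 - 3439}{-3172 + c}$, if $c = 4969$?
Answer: $- \frac{355}{1797} \approx -0.19755$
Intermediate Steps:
$\frac{3084 - 3439}{-3172 + c} = \frac{3084 - 3439}{-3172 + 4969} = - \frac{355}{1797}$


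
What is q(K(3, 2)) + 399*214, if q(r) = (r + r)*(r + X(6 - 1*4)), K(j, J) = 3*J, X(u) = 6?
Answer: 85530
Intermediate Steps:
q(r) = 2*r*(6 + r) (q(r) = (r + r)*(r + 6) = (2*r)*(6 + r) = 2*r*(6 + r))
q(K(3, 2)) + 399*214 = 2*(3*2)*(6 + 3*2) + 399*214 = 2*6*(6 + 6) + 85386 = 2*6*12 + 85386 = 144 + 85386 = 85530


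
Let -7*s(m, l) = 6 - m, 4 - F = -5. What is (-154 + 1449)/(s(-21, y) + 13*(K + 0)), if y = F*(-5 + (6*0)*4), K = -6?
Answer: -9065/573 ≈ -15.820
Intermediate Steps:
F = 9 (F = 4 - 1*(-5) = 4 + 5 = 9)
y = -45 (y = 9*(-5 + (6*0)*4) = 9*(-5 + 0*4) = 9*(-5 + 0) = 9*(-5) = -45)
s(m, l) = -6/7 + m/7 (s(m, l) = -(6 - m)/7 = -6/7 + m/7)
(-154 + 1449)/(s(-21, y) + 13*(K + 0)) = (-154 + 1449)/((-6/7 + (⅐)*(-21)) + 13*(-6 + 0)) = 1295/((-6/7 - 3) + 13*(-6)) = 1295/(-27/7 - 78) = 1295/(-573/7) = 1295*(-7/573) = -9065/573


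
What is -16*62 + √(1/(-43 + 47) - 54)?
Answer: -992 + I*√215/2 ≈ -992.0 + 7.3314*I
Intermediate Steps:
-16*62 + √(1/(-43 + 47) - 54) = -992 + √(1/4 - 54) = -992 + √(¼ - 54) = -992 + √(-215/4) = -992 + I*√215/2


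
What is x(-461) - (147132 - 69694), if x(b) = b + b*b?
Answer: 134622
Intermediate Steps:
x(b) = b + b²
x(-461) - (147132 - 69694) = -461*(1 - 461) - (147132 - 69694) = -461*(-460) - 1*77438 = 212060 - 77438 = 134622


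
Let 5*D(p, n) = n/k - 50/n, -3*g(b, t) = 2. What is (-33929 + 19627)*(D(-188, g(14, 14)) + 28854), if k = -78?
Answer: -241537410532/585 ≈ -4.1288e+8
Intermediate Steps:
g(b, t) = -⅔ (g(b, t) = -⅓*2 = -⅔)
D(p, n) = -10/n - n/390 (D(p, n) = (n/(-78) - 50/n)/5 = (n*(-1/78) - 50/n)/5 = (-n/78 - 50/n)/5 = (-50/n - n/78)/5 = -10/n - n/390)
(-33929 + 19627)*(D(-188, g(14, 14)) + 28854) = (-33929 + 19627)*((-10/(-⅔) - 1/390*(-⅔)) + 28854) = -14302*((-10*(-3/2) + 1/585) + 28854) = -14302*((15 + 1/585) + 28854) = -14302*(8776/585 + 28854) = -14302*16888366/585 = -241537410532/585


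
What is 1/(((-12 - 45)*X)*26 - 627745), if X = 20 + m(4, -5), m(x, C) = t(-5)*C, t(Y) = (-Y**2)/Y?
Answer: -1/620335 ≈ -1.6120e-6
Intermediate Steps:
t(Y) = -Y
m(x, C) = 5*C (m(x, C) = (-1*(-5))*C = 5*C)
X = -5 (X = 20 + 5*(-5) = 20 - 25 = -5)
1/(((-12 - 45)*X)*26 - 627745) = 1/(((-12 - 45)*(-5))*26 - 627745) = 1/(-57*(-5)*26 - 627745) = 1/(285*26 - 627745) = 1/(7410 - 627745) = 1/(-620335) = -1/620335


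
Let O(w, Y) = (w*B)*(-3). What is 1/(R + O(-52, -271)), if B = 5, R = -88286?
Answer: -1/87506 ≈ -1.1428e-5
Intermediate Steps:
O(w, Y) = -15*w (O(w, Y) = (w*5)*(-3) = (5*w)*(-3) = -15*w)
1/(R + O(-52, -271)) = 1/(-88286 - 15*(-52)) = 1/(-88286 + 780) = 1/(-87506) = -1/87506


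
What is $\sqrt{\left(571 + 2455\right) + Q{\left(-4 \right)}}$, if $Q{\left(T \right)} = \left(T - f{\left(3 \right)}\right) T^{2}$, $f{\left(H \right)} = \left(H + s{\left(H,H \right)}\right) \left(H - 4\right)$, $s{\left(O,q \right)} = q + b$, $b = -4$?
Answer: $\sqrt{2994} \approx 54.717$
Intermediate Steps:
$s{\left(O,q \right)} = -4 + q$ ($s{\left(O,q \right)} = q - 4 = -4 + q$)
$f{\left(H \right)} = \left(-4 + H\right) \left(-4 + 2 H\right)$ ($f{\left(H \right)} = \left(H + \left(-4 + H\right)\right) \left(H - 4\right) = \left(-4 + 2 H\right) \left(-4 + H\right) = \left(-4 + H\right) \left(-4 + 2 H\right)$)
$Q{\left(T \right)} = T^{2} \left(2 + T\right)$ ($Q{\left(T \right)} = \left(T - \left(16 - 36 + 2 \cdot 3^{2}\right)\right) T^{2} = \left(T - \left(16 - 36 + 2 \cdot 9\right)\right) T^{2} = \left(T - \left(16 - 36 + 18\right)\right) T^{2} = \left(T - -2\right) T^{2} = \left(T + 2\right) T^{2} = \left(2 + T\right) T^{2} = T^{2} \left(2 + T\right)$)
$\sqrt{\left(571 + 2455\right) + Q{\left(-4 \right)}} = \sqrt{\left(571 + 2455\right) + \left(-4\right)^{2} \left(2 - 4\right)} = \sqrt{3026 + 16 \left(-2\right)} = \sqrt{3026 - 32} = \sqrt{2994}$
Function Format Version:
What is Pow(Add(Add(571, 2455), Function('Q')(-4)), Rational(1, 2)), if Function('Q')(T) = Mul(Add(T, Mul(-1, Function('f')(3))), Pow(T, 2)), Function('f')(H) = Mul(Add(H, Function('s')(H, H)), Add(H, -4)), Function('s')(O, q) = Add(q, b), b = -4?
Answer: Pow(2994, Rational(1, 2)) ≈ 54.717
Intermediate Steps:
Function('s')(O, q) = Add(-4, q) (Function('s')(O, q) = Add(q, -4) = Add(-4, q))
Function('f')(H) = Mul(Add(-4, H), Add(-4, Mul(2, H))) (Function('f')(H) = Mul(Add(H, Add(-4, H)), Add(H, -4)) = Mul(Add(-4, Mul(2, H)), Add(-4, H)) = Mul(Add(-4, H), Add(-4, Mul(2, H))))
Function('Q')(T) = Mul(Pow(T, 2), Add(2, T)) (Function('Q')(T) = Mul(Add(T, Mul(-1, Add(16, Mul(-12, 3), Mul(2, Pow(3, 2))))), Pow(T, 2)) = Mul(Add(T, Mul(-1, Add(16, -36, Mul(2, 9)))), Pow(T, 2)) = Mul(Add(T, Mul(-1, Add(16, -36, 18))), Pow(T, 2)) = Mul(Add(T, Mul(-1, -2)), Pow(T, 2)) = Mul(Add(T, 2), Pow(T, 2)) = Mul(Add(2, T), Pow(T, 2)) = Mul(Pow(T, 2), Add(2, T)))
Pow(Add(Add(571, 2455), Function('Q')(-4)), Rational(1, 2)) = Pow(Add(Add(571, 2455), Mul(Pow(-4, 2), Add(2, -4))), Rational(1, 2)) = Pow(Add(3026, Mul(16, -2)), Rational(1, 2)) = Pow(Add(3026, -32), Rational(1, 2)) = Pow(2994, Rational(1, 2))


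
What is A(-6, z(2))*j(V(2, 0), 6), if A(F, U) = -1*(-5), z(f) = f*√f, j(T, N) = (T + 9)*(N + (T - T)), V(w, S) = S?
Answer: 270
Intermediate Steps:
j(T, N) = N*(9 + T) (j(T, N) = (9 + T)*(N + 0) = (9 + T)*N = N*(9 + T))
z(f) = f^(3/2)
A(F, U) = 5
A(-6, z(2))*j(V(2, 0), 6) = 5*(6*(9 + 0)) = 5*(6*9) = 5*54 = 270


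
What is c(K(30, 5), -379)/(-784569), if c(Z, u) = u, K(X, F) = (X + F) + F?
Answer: 379/784569 ≈ 0.00048307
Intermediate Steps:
K(X, F) = X + 2*F (K(X, F) = (F + X) + F = X + 2*F)
c(K(30, 5), -379)/(-784569) = -379/(-784569) = -379*(-1/784569) = 379/784569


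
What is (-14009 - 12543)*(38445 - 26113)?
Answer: -327439264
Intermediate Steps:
(-14009 - 12543)*(38445 - 26113) = -26552*12332 = -327439264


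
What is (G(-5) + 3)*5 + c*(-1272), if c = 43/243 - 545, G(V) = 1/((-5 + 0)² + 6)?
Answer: 1740198518/2511 ≈ 6.9303e+5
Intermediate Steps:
G(V) = 1/31 (G(V) = 1/((-5)² + 6) = 1/(25 + 6) = 1/31)
c = -132392/243 (c = 43*(1/243) - 545 = 43/243 - 545 = -132392/243 ≈ -544.82)
(G(-5) + 3)*5 + c*(-1272) = (1/31 + 3)*5 - 132392/243*(-1272) = (94/31)*5 + 56134208/81 = 470/31 + 56134208/81 = 1740198518/2511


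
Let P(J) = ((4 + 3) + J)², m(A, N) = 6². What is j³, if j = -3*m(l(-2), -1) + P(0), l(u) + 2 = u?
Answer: -205379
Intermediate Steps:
l(u) = -2 + u
m(A, N) = 36
P(J) = (7 + J)²
j = -59 (j = -3*36 + (7 + 0)² = -108 + 7² = -108 + 49 = -59)
j³ = (-59)³ = -205379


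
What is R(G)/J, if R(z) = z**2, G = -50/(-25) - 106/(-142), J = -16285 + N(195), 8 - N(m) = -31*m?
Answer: -38025/51579512 ≈ -0.00073721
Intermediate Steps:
N(m) = 8 + 31*m (N(m) = 8 - (-31)*m = 8 + 31*m)
J = -10232 (J = -16285 + (8 + 31*195) = -16285 + (8 + 6045) = -16285 + 6053 = -10232)
G = 195/71 (G = -50*(-1/25) - 106*(-1/142) = 2 + 53/71 = 195/71 ≈ 2.7465)
R(G)/J = (195/71)**2/(-10232) = (38025/5041)*(-1/10232) = -38025/51579512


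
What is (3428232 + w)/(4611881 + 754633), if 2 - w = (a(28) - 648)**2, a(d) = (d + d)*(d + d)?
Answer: -1380955/2683257 ≈ -0.51466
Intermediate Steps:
a(d) = 4*d**2 (a(d) = (2*d)*(2*d) = 4*d**2)
w = -6190142 (w = 2 - (4*28**2 - 648)**2 = 2 - (4*784 - 648)**2 = 2 - (3136 - 648)**2 = 2 - 1*2488**2 = 2 - 1*6190144 = 2 - 6190144 = -6190142)
(3428232 + w)/(4611881 + 754633) = (3428232 - 6190142)/(4611881 + 754633) = -2761910/5366514 = -2761910*1/5366514 = -1380955/2683257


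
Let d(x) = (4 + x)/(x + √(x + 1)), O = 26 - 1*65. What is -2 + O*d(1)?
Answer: 193 - 195*√2 ≈ -82.772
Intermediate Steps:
O = -39 (O = 26 - 65 = -39)
d(x) = (4 + x)/(x + √(1 + x))
-2 + O*d(1) = -2 - 39*(4 + 1)/(1 + √(1 + 1)) = -2 - 39*5/(1 + √2) = -2 - 195/(1 + √2)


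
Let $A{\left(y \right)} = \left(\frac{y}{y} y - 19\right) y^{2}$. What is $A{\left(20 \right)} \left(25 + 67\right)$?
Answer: $36800$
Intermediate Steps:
$A{\left(y \right)} = y^{2} \left(-19 + y\right)$ ($A{\left(y \right)} = \left(1 y - 19\right) y^{2} = \left(y - 19\right) y^{2} = \left(-19 + y\right) y^{2} = y^{2} \left(-19 + y\right)$)
$A{\left(20 \right)} \left(25 + 67\right) = 20^{2} \left(-19 + 20\right) \left(25 + 67\right) = 400 \cdot 1 \cdot 92 = 400 \cdot 92 = 36800$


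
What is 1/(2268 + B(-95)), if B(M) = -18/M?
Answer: 95/215478 ≈ 0.00044088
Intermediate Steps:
1/(2268 + B(-95)) = 1/(2268 - 18/(-95)) = 1/(2268 - 18*(-1/95)) = 1/(2268 + 18/95) = 1/(215478/95) = 95/215478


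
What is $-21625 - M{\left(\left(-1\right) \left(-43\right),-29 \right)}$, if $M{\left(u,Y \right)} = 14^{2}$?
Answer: $-21821$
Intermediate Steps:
$M{\left(u,Y \right)} = 196$
$-21625 - M{\left(\left(-1\right) \left(-43\right),-29 \right)} = -21625 - 196 = -21821$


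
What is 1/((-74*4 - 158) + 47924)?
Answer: 1/47470 ≈ 2.1066e-5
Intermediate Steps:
1/((-74*4 - 158) + 47924) = 1/((-296 - 158) + 47924) = 1/(-454 + 47924) = 1/47470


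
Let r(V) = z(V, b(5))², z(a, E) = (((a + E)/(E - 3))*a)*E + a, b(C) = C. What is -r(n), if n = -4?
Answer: -196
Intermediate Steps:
z(a, E) = a + E*a*(E + a)/(-3 + E) (z(a, E) = (((E + a)/(-3 + E))*a)*E + a = (a*(E + a)/(-3 + E))*E + a = E*a*(E + a)/(-3 + E) + a = a + E*a*(E + a)/(-3 + E))
r(V) = V²*(27 + 5*V)²/4 (r(V) = (V*(-3 + 5 + 5² + 5*V)/(-3 + 5))² = (V*(-3 + 5 + 25 + 5*V)/2)² = (V*(½)*(27 + 5*V))² = (V*(27 + 5*V)/2)² = V²*(27 + 5*V)²/4)
-r(n) = -(-4)²*(27 + 5*(-4))²/4 = -16*(27 - 20)²/4 = -16*7²/4 = -16*49/4 = -1*196 = -196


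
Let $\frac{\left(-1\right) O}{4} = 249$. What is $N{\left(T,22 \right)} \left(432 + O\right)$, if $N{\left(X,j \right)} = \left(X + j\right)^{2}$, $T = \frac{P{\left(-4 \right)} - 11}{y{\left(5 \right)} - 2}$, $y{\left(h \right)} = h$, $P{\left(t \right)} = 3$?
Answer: $- \frac{632432}{3} \approx -2.1081 \cdot 10^{5}$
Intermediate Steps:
$O = -996$ ($O = \left(-4\right) 249 = -996$)
$T = - \frac{8}{3}$ ($T = \frac{3 - 11}{5 - 2} = - \frac{8}{3} \approx -2.6667$)
$N{\left(T,22 \right)} \left(432 + O\right) = \left(- \frac{8}{3} + 22\right)^{2} \left(432 - 996\right) = \left(\frac{58}{3}\right)^{2} \left(-564\right) = \frac{3364}{9} \left(-564\right) = - \frac{632432}{3}$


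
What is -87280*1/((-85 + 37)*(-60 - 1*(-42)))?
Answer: -5455/54 ≈ -101.02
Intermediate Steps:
-87280*1/((-85 + 37)*(-60 - 1*(-42))) = -87280*(-1/(48*(-60 + 42))) = -87280/((-48*(-18))) = -87280/864 = -87280*1/864 = -5455/54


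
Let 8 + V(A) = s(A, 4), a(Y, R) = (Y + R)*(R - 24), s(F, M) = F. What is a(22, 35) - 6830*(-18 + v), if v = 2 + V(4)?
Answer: 137227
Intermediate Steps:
a(Y, R) = (-24 + R)*(R + Y) (a(Y, R) = (R + Y)*(-24 + R) = (-24 + R)*(R + Y))
V(A) = -8 + A
v = -2 (v = 2 + (-8 + 4) = 2 - 4 = -2)
a(22, 35) - 6830*(-18 + v) = (35² - 24*35 - 24*22 + 35*22) - 6830*(-18 - 2) = (1225 - 840 - 528 + 770) - 6830*(-20) = 627 - 683*(-200) = 627 + 136600 = 137227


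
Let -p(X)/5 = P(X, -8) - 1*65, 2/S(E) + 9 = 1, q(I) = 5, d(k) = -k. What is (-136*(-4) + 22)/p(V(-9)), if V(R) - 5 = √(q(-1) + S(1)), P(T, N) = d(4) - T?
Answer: 167536/109425 - 1132*√19/109425 ≈ 1.4860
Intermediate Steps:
S(E) = -¼ (S(E) = 2/(-9 + 1) = 2/(-8) = 2*(-⅛) = -¼)
P(T, N) = -4 - T (P(T, N) = -1*4 - T = -4 - T)
V(R) = 5 + √19/2 (V(R) = 5 + √(5 - ¼) = 5 + √(19/4) = 5 + √19/2)
p(X) = 345 + 5*X (p(X) = -5*((-4 - X) - 1*65) = -5*((-4 - X) - 65) = -5*(-69 - X) = 345 + 5*X)
(-136*(-4) + 22)/p(V(-9)) = (-136*(-4) + 22)/(345 + 5*(5 + √19/2)) = (544 + 22)/(345 + (25 + 5*√19/2)) = 566/(370 + 5*√19/2)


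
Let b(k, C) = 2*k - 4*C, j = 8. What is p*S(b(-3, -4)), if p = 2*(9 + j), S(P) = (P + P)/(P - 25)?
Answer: -136/3 ≈ -45.333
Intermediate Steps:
b(k, C) = -4*C + 2*k
S(P) = 2*P/(-25 + P) (S(P) = (2*P)/(-25 + P) = 2*P/(-25 + P))
p = 34 (p = 2*(9 + 8) = 2*17 = 34)
p*S(b(-3, -4)) = 34*(2*(-4*(-4) + 2*(-3))/(-25 + (-4*(-4) + 2*(-3)))) = 34*(2*(16 - 6)/(-25 + (16 - 6))) = 34*(2*10/(-25 + 10)) = 34*(2*10/(-15)) = 34*(2*10*(-1/15)) = 34*(-4/3) = -136/3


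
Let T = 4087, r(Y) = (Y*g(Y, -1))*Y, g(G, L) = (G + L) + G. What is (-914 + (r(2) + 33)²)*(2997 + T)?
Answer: 7870324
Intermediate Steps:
g(G, L) = L + 2*G
r(Y) = Y²*(-1 + 2*Y) (r(Y) = (Y*(-1 + 2*Y))*Y = Y²*(-1 + 2*Y))
(-914 + (r(2) + 33)²)*(2997 + T) = (-914 + (2²*(-1 + 2*2) + 33)²)*(2997 + 4087) = (-914 + (4*(-1 + 4) + 33)²)*7084 = (-914 + (4*3 + 33)²)*7084 = (-914 + (12 + 33)²)*7084 = (-914 + 45²)*7084 = (-914 + 2025)*7084 = 1111*7084 = 7870324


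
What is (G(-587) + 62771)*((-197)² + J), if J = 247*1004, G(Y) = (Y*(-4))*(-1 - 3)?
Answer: 15308937063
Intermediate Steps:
G(Y) = 16*Y (G(Y) = -4*Y*(-4) = 16*Y)
J = 247988
(G(-587) + 62771)*((-197)² + J) = (16*(-587) + 62771)*((-197)² + 247988) = (-9392 + 62771)*(38809 + 247988) = 53379*286797 = 15308937063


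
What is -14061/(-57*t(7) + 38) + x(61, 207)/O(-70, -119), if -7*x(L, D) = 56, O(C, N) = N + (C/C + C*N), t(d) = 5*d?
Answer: 28863319/4017721 ≈ 7.1840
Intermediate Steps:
O(C, N) = 1 + N + C*N (O(C, N) = N + (1 + C*N) = 1 + N + C*N)
x(L, D) = -8 (x(L, D) = -⅐*56 = -8)
-14061/(-57*t(7) + 38) + x(61, 207)/O(-70, -119) = -14061/(-285*7 + 38) - 8/(1 - 119 - 70*(-119)) = -14061/(-57*35 + 38) - 8/(1 - 119 + 8330) = -14061/(-1995 + 38) - 8/8212 = -14061/(-1957) - 8*1/8212 = -14061*(-1/1957) - 2/2053 = 14061/1957 - 2/2053 = 28863319/4017721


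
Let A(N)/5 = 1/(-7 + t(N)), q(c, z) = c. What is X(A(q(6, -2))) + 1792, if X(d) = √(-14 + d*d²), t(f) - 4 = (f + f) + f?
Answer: 1792 + I*√1131/9 ≈ 1792.0 + 3.7367*I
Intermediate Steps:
t(f) = 4 + 3*f (t(f) = 4 + ((f + f) + f) = 4 + (2*f + f) = 4 + 3*f)
A(N) = 5/(-3 + 3*N) (A(N) = 5/(-7 + (4 + 3*N)) = 5/(-3 + 3*N))
X(d) = √(-14 + d³)
X(A(q(6, -2))) + 1792 = √(-14 + (5/(3*(-1 + 6)))³) + 1792 = √(-14 + ((5/3)/5)³) + 1792 = √(-14 + ((5/3)*(⅕))³) + 1792 = √(-14 + (⅓)³) + 1792 = √(-14 + 1/27) + 1792 = √(-377/27) + 1792 = I*√1131/9 + 1792 = 1792 + I*√1131/9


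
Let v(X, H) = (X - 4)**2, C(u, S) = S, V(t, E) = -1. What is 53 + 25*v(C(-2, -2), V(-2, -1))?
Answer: 953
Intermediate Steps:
v(X, H) = (-4 + X)**2
53 + 25*v(C(-2, -2), V(-2, -1)) = 53 + 25*(-4 - 2)**2 = 53 + 25*(-6)**2 = 53 + 25*36 = 53 + 900 = 953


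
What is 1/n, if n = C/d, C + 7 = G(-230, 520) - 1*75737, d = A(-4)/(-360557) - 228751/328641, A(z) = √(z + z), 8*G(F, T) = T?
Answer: 228751/24871222239 + 2*I*√2/27286593203 ≈ 9.1974e-6 + 1.0366e-10*I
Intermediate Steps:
G(F, T) = T/8
A(z) = √2*√z (A(z) = √(2*z) = √2*√z)
d = -228751/328641 - 2*I*√2/360557 (d = (√2*√(-4))/(-360557) - 228751/328641 = (√2*(2*I))*(-1/360557) - 228751*1/328641 = (2*I*√2)*(-1/360557) - 228751/328641 = -2*I*√2/360557 - 228751/328641 = -228751/328641 - 2*I*√2/360557 ≈ -0.69605 - 7.8446e-6*I)
C = -75679 (C = -7 + ((⅛)*520 - 1*75737) = -7 + (65 - 75737) = -7 - 75672 = -75679)
n = -75679/(-228751/328641 - 2*I*√2/360557) ≈ 1.0873e+5 - 1.2254*I
1/n = 1/(739618886585687323850128761/6802583255500468585297 - 5894171915979485059686*I*√2/6802583255500468585297)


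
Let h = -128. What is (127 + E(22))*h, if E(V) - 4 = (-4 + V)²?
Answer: -58240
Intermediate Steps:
E(V) = 4 + (-4 + V)²
(127 + E(22))*h = (127 + (4 + (-4 + 22)²))*(-128) = (127 + (4 + 18²))*(-128) = (127 + (4 + 324))*(-128) = (127 + 328)*(-128) = 455*(-128) = -58240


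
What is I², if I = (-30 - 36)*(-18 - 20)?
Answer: 6290064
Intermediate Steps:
I = 2508 (I = -66*(-38) = 2508)
I² = 2508² = 6290064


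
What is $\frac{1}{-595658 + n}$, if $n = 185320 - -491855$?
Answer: $\frac{1}{81517} \approx 1.2267 \cdot 10^{-5}$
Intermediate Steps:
$n = 677175$ ($n = 185320 + 491855 = 677175$)
$\frac{1}{-595658 + n} = \frac{1}{-595658 + 677175} = \frac{1}{81517}$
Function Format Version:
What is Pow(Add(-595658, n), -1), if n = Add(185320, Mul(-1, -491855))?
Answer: Rational(1, 81517) ≈ 1.2267e-5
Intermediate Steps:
n = 677175 (n = Add(185320, 491855) = 677175)
Pow(Add(-595658, n), -1) = Pow(Add(-595658, 677175), -1) = Pow(81517, -1) = Rational(1, 81517)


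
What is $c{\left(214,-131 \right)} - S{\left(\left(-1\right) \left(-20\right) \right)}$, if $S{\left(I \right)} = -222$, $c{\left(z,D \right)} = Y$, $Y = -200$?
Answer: $22$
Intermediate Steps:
$c{\left(z,D \right)} = -200$
$c{\left(214,-131 \right)} - S{\left(\left(-1\right) \left(-20\right) \right)} = -200 - -222 = -200 + 222 = 22$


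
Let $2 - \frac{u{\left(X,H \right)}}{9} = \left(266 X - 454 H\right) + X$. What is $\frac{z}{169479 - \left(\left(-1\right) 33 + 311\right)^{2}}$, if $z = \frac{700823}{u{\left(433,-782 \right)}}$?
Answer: $- \frac{700823}{390513403935} \approx -1.7946 \cdot 10^{-6}$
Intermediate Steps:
$u{\left(X,H \right)} = 18 - 2403 X + 4086 H$ ($u{\left(X,H \right)} = 18 - 9 \left(\left(266 X - 454 H\right) + X\right) = 18 - 9 \left(\left(- 454 H + 266 X\right) + X\right) = 18 - 9 \left(- 454 H + 267 X\right) = 18 + \left(- 2403 X + 4086 H\right) = 18 - 2403 X + 4086 H$)
$z = - \frac{700823}{4235733}$ ($z = \frac{700823}{18 - 1040499 + 4086 \left(-782\right)} = \frac{700823}{18 - 1040499 - 3195252} = \frac{700823}{-4235733} = 700823 \left(- \frac{1}{4235733}\right) = - \frac{700823}{4235733} \approx -0.16545$)
$\frac{z}{169479 - \left(\left(-1\right) 33 + 311\right)^{2}} = - \frac{700823}{4235733 \left(169479 - \left(\left(-1\right) 33 + 311\right)^{2}\right)} = - \frac{700823}{4235733 \left(169479 - \left(-33 + 311\right)^{2}\right)} = - \frac{700823}{4235733 \left(169479 - 278^{2}\right)} = - \frac{700823}{4235733 \left(169479 - 77284\right)} = - \frac{700823}{4235733 \cdot 92195} = \left(- \frac{700823}{4235733}\right) \frac{1}{92195} = - \frac{700823}{390513403935}$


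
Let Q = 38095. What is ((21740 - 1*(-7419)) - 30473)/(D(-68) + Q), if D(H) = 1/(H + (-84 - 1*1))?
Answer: -100521/2914267 ≈ -0.034493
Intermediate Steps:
D(H) = 1/(-85 + H) (D(H) = 1/(H + (-84 - 1)) = 1/(H - 85) = 1/(-85 + H))
((21740 - 1*(-7419)) - 30473)/(D(-68) + Q) = ((21740 - 1*(-7419)) - 30473)/(1/(-85 - 68) + 38095) = ((21740 + 7419) - 30473)/(1/(-153) + 38095) = (29159 - 30473)/(-1/153 + 38095) = -1314/5828534/153 = -1314*153/5828534 = -100521/2914267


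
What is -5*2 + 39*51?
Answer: 1979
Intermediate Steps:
-5*2 + 39*51 = -10 + 1989 = 1979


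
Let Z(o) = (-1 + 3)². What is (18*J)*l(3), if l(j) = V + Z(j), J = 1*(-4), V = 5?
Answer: -648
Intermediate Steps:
J = -4
Z(o) = 4 (Z(o) = 2² = 4)
l(j) = 9 (l(j) = 5 + 4 = 9)
(18*J)*l(3) = (18*(-4))*9 = -72*9 = -648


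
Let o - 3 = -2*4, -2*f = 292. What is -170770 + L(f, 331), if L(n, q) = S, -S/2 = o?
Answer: -170760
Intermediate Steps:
f = -146 (f = -1/2*292 = -146)
o = -5 (o = 3 - 2*4 = 3 - 8 = -5)
S = 10 (S = -2*(-5) = 10)
L(n, q) = 10
-170770 + L(f, 331) = -170770 + 10 = -170760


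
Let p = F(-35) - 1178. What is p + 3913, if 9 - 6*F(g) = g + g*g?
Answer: 15229/6 ≈ 2538.2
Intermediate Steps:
F(g) = 3/2 - g/6 - g²/6 (F(g) = 3/2 - (g + g*g)/6 = 3/2 - (g + g²)/6 = 3/2 + (-g/6 - g²/6) = 3/2 - g/6 - g²/6)
p = -8249/6 (p = (3/2 - ⅙*(-35) - ⅙*(-35)²) - 1178 = (3/2 + 35/6 - ⅙*1225) - 1178 = (3/2 + 35/6 - 1225/6) - 1178 = -1181/6 - 1178 = -8249/6 ≈ -1374.8)
p + 3913 = -8249/6 + 3913 = 15229/6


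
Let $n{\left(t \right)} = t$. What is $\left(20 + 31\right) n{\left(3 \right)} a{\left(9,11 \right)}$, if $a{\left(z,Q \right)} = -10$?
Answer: $-1530$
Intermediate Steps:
$\left(20 + 31\right) n{\left(3 \right)} a{\left(9,11 \right)} = \left(20 + 31\right) 3 \left(-10\right) = 51 \cdot 3 \left(-10\right) = 153 \left(-10\right) = -1530$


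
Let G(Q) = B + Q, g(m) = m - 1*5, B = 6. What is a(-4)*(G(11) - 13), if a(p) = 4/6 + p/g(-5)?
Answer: 64/15 ≈ 4.2667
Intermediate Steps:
g(m) = -5 + m (g(m) = m - 5 = -5 + m)
a(p) = ⅔ - p/10 (a(p) = 4/6 + p/(-5 - 5) = 4*(⅙) + p/(-10) = ⅔ + p*(-⅒) = ⅔ - p/10)
G(Q) = 6 + Q
a(-4)*(G(11) - 13) = (⅔ - ⅒*(-4))*((6 + 11) - 13) = (⅔ + ⅖)*(17 - 13) = (16/15)*4 = 64/15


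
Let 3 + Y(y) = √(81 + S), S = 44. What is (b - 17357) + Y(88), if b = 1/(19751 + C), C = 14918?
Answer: -601853839/34669 + 5*√5 ≈ -17349.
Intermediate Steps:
Y(y) = -3 + 5*√5 (Y(y) = -3 + √(81 + 44) = -3 + √125 = -3 + 5*√5)
b = 1/34669 (b = 1/(19751 + 14918) = 1/34669 ≈ 2.8844e-5)
(b - 17357) + Y(88) = (1/34669 - 17357) + (-3 + 5*√5) = -601749832/34669 + (-3 + 5*√5) = -601853839/34669 + 5*√5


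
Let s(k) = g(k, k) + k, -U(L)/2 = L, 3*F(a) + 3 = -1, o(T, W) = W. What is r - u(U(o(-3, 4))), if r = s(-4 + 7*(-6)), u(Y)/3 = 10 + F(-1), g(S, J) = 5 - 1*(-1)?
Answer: -66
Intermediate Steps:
F(a) = -4/3 (F(a) = -1 + (⅓)*(-1) = -1 - ⅓ = -4/3)
U(L) = -2*L
g(S, J) = 6 (g(S, J) = 5 + 1 = 6)
u(Y) = 26 (u(Y) = 3*(10 - 4/3) = 3*(26/3) = 26)
s(k) = 6 + k
r = -40 (r = 6 + (-4 + 7*(-6)) = 6 + (-4 - 42) = 6 - 46 = -40)
r - u(U(o(-3, 4))) = -40 - 1*26 = -40 - 26 = -66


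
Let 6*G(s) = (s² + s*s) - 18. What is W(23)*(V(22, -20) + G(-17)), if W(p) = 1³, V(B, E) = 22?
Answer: 346/3 ≈ 115.33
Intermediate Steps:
W(p) = 1
G(s) = -3 + s²/3 (G(s) = ((s² + s*s) - 18)/6 = ((s² + s²) - 18)/6 = (2*s² - 18)/6 = (-18 + 2*s²)/6 = -3 + s²/3)
W(23)*(V(22, -20) + G(-17)) = 1*(22 + (-3 + (⅓)*(-17)²)) = 1*(22 + (-3 + (⅓)*289)) = 1*(22 + (-3 + 289/3)) = 1*(22 + 280/3) = 1*(346/3) = 346/3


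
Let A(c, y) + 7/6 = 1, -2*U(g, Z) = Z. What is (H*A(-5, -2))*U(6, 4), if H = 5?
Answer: 5/3 ≈ 1.6667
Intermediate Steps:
U(g, Z) = -Z/2
A(c, y) = -1/6 (A(c, y) = -7/6 + 1 = -1/6)
(H*A(-5, -2))*U(6, 4) = (5*(-1/6))*(-1/2*4) = -5/6*(-2) = 5/3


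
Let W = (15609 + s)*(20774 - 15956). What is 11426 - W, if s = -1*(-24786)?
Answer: -194611684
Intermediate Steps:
s = 24786
W = 194623110 (W = (15609 + 24786)*(20774 - 15956) = 40395*4818 = 194623110)
11426 - W = 11426 - 1*194623110 = 11426 - 194623110 = -194611684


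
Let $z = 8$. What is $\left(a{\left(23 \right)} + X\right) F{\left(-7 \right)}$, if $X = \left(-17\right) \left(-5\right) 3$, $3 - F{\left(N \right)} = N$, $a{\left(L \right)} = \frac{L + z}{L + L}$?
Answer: $\frac{58805}{23} \approx 2556.7$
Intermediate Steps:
$a{\left(L \right)} = \frac{8 + L}{2 L}$ ($a{\left(L \right)} = \frac{L + 8}{L + L} = \frac{8 + L}{2 L}$)
$F{\left(N \right)} = 3 - N$
$X = 255$ ($X = 85 \cdot 3 = 255$)
$\left(a{\left(23 \right)} + X\right) F{\left(-7 \right)} = \left(\frac{8 + 23}{2 \cdot 23} + 255\right) \left(3 - -7\right) = \left(\frac{1}{2} \cdot \frac{1}{23} \cdot 31 + 255\right) \left(3 + 7\right) = \left(\frac{31}{46} + 255\right) 10 = \frac{11761}{46} \cdot 10 = \frac{58805}{23}$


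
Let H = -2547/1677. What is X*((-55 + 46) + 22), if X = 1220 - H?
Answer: 682829/43 ≈ 15880.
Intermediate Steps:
H = -849/559 (H = -2547*1/1677 = -849/559 ≈ -1.5188)
X = 682829/559 (X = 1220 - 1*(-849/559) = 1220 + 849/559 = 682829/559 ≈ 1221.5)
X*((-55 + 46) + 22) = 682829*((-55 + 46) + 22)/559 = 682829*(-9 + 22)/559 = (682829/559)*13 = 682829/43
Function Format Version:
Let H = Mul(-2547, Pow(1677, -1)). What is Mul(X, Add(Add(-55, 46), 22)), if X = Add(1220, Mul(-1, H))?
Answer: Rational(682829, 43) ≈ 15880.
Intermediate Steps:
H = Rational(-849, 559) (H = Mul(-2547, Rational(1, 1677)) = Rational(-849, 559) ≈ -1.5188)
X = Rational(682829, 559) (X = Add(1220, Mul(-1, Rational(-849, 559))) = Add(1220, Rational(849, 559)) = Rational(682829, 559) ≈ 1221.5)
Mul(X, Add(Add(-55, 46), 22)) = Mul(Rational(682829, 559), Add(Add(-55, 46), 22)) = Mul(Rational(682829, 559), Add(-9, 22)) = Mul(Rational(682829, 559), 13) = Rational(682829, 43)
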